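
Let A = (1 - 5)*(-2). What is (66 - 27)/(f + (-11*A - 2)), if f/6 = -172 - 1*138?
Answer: -1/50 ≈ -0.020000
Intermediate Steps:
f = -1860 (f = 6*(-172 - 1*138) = 6*(-172 - 138) = 6*(-310) = -1860)
A = 8 (A = -4*(-2) = 8)
(66 - 27)/(f + (-11*A - 2)) = (66 - 27)/(-1860 + (-11*8 - 2)) = 39/(-1860 + (-88 - 2)) = 39/(-1860 - 90) = 39/(-1950) = 39*(-1/1950) = -1/50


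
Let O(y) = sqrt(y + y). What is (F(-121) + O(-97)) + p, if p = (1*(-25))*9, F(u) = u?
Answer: -346 + I*sqrt(194) ≈ -346.0 + 13.928*I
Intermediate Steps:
O(y) = sqrt(2)*sqrt(y) (O(y) = sqrt(2*y) = sqrt(2)*sqrt(y))
p = -225 (p = -25*9 = -225)
(F(-121) + O(-97)) + p = (-121 + sqrt(2)*sqrt(-97)) - 225 = (-121 + sqrt(2)*(I*sqrt(97))) - 225 = (-121 + I*sqrt(194)) - 225 = -346 + I*sqrt(194)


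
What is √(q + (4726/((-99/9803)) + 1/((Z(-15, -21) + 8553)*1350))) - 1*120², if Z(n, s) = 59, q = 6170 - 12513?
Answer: -14400 + I*√8619518124810470922/4262940 ≈ -14400.0 + 688.7*I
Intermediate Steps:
q = -6343
√(q + (4726/((-99/9803)) + 1/((Z(-15, -21) + 8553)*1350))) - 1*120² = √(-6343 + (4726/((-99/9803)) + 1/((59 + 8553)*1350))) - 1*120² = √(-6343 + (4726/((-99*1/9803)) + (1/1350)/8612)) - 1*14400 = √(-6343 + (4726/(-99/9803) + (1/8612)*(1/1350))) - 14400 = √(-6343 + (4726*(-9803/99) + 1/11626200)) - 14400 = √(-6343 + (-46328978/99 + 1/11626200)) - 14400 = √(-6343 - 59847773780389/127888200) - 14400 = √(-60658968632989/127888200) - 14400 = I*√8619518124810470922/4262940 - 14400 = -14400 + I*√8619518124810470922/4262940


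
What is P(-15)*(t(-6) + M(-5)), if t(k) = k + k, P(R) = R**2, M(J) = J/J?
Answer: -2475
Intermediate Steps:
M(J) = 1
t(k) = 2*k
P(-15)*(t(-6) + M(-5)) = (-15)**2*(2*(-6) + 1) = 225*(-12 + 1) = 225*(-11) = -2475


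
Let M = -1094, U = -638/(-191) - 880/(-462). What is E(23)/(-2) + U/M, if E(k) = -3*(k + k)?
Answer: 151376654/2194017 ≈ 68.995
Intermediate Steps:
U = 21038/4011 (U = -638*(-1/191) - 880*(-1/462) = 638/191 + 40/21 = 21038/4011 ≈ 5.2451)
E(k) = -6*k
E(23)/(-2) + U/M = -6*23/(-2) + (21038/4011)/(-1094) = -138*(-½) + (21038/4011)*(-1/1094) = 69 - 10519/2194017 = 151376654/2194017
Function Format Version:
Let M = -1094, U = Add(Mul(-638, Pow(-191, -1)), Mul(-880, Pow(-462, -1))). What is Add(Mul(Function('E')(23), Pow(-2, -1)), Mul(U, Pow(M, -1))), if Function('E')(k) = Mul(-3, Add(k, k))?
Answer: Rational(151376654, 2194017) ≈ 68.995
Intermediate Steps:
U = Rational(21038, 4011) (U = Add(Mul(-638, Rational(-1, 191)), Mul(-880, Rational(-1, 462))) = Add(Rational(638, 191), Rational(40, 21)) = Rational(21038, 4011) ≈ 5.2451)
Function('E')(k) = Mul(-6, k) (Function('E')(k) = Mul(-3, Mul(2, k)) = Mul(-6, k))
Add(Mul(Function('E')(23), Pow(-2, -1)), Mul(U, Pow(M, -1))) = Add(Mul(Mul(-6, 23), Pow(-2, -1)), Mul(Rational(21038, 4011), Pow(-1094, -1))) = Add(Mul(-138, Rational(-1, 2)), Mul(Rational(21038, 4011), Rational(-1, 1094))) = Add(69, Rational(-10519, 2194017)) = Rational(151376654, 2194017)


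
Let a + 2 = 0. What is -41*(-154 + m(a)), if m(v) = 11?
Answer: 5863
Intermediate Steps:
a = -2 (a = -2 + 0 = -2)
-41*(-154 + m(a)) = -41*(-154 + 11) = -41*(-143) = 5863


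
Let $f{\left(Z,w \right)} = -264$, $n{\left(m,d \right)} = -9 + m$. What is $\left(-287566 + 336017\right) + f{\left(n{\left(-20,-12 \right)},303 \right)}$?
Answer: $48187$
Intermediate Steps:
$\left(-287566 + 336017\right) + f{\left(n{\left(-20,-12 \right)},303 \right)} = \left(-287566 + 336017\right) - 264 = 48451 - 264 = 48187$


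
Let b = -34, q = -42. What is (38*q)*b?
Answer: 54264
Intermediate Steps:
(38*q)*b = (38*(-42))*(-34) = -1596*(-34) = 54264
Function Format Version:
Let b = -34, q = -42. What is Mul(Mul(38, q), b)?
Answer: 54264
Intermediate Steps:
Mul(Mul(38, q), b) = Mul(Mul(38, -42), -34) = Mul(-1596, -34) = 54264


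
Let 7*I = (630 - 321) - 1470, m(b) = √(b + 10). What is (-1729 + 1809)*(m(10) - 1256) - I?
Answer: -702199/7 + 160*√5 ≈ -99956.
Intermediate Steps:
m(b) = √(10 + b)
I = -1161/7 (I = ((630 - 321) - 1470)/7 = (309 - 1470)/7 = (⅐)*(-1161) = -1161/7 ≈ -165.86)
(-1729 + 1809)*(m(10) - 1256) - I = (-1729 + 1809)*(√(10 + 10) - 1256) - 1*(-1161/7) = 80*(√20 - 1256) + 1161/7 = 80*(2*√5 - 1256) + 1161/7 = 80*(-1256 + 2*√5) + 1161/7 = (-100480 + 160*√5) + 1161/7 = -702199/7 + 160*√5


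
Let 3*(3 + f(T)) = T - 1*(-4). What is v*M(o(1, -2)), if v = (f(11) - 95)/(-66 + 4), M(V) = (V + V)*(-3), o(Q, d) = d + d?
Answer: 36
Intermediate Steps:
f(T) = -5/3 + T/3 (f(T) = -3 + (T - 1*(-4))/3 = -3 + (T + 4)/3 = -3 + (4 + T)/3 = -3 + (4/3 + T/3) = -5/3 + T/3)
o(Q, d) = 2*d
M(V) = -6*V (M(V) = (2*V)*(-3) = -6*V)
v = 3/2 (v = ((-5/3 + (⅓)*11) - 95)/(-66 + 4) = ((-5/3 + 11/3) - 95)/(-62) = (2 - 95)*(-1/62) = -93*(-1/62) = 3/2 ≈ 1.5000)
v*M(o(1, -2)) = 3*(-12*(-2))/2 = 3*(-6*(-4))/2 = (3/2)*24 = 36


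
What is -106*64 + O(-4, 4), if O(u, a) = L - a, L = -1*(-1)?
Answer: -6787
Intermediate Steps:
L = 1
O(u, a) = 1 - a
-106*64 + O(-4, 4) = -106*64 + (1 - 1*4) = -6784 + (1 - 4) = -6784 - 3 = -6787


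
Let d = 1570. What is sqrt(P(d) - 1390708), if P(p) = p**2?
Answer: 4*sqrt(67137) ≈ 1036.4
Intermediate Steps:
sqrt(P(d) - 1390708) = sqrt(1570**2 - 1390708) = sqrt(2464900 - 1390708) = sqrt(1074192) = 4*sqrt(67137)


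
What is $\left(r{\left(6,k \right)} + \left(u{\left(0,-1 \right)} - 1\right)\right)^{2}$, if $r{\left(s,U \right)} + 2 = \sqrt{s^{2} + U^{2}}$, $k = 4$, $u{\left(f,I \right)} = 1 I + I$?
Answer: $77 - 20 \sqrt{13} \approx 4.889$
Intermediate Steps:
$u{\left(f,I \right)} = 2 I$ ($u{\left(f,I \right)} = I + I = 2 I$)
$r{\left(s,U \right)} = -2 + \sqrt{U^{2} + s^{2}}$ ($r{\left(s,U \right)} = -2 + \sqrt{s^{2} + U^{2}} = -2 + \sqrt{U^{2} + s^{2}}$)
$\left(r{\left(6,k \right)} + \left(u{\left(0,-1 \right)} - 1\right)\right)^{2} = \left(\left(-2 + \sqrt{4^{2} + 6^{2}}\right) + \left(2 \left(-1\right) - 1\right)\right)^{2} = \left(\left(-2 + \sqrt{16 + 36}\right) - 3\right)^{2} = \left(\left(-2 + \sqrt{52}\right) - 3\right)^{2} = \left(\left(-2 + 2 \sqrt{13}\right) - 3\right)^{2} = \left(-5 + 2 \sqrt{13}\right)^{2}$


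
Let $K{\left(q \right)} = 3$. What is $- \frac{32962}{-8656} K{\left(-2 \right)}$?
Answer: $\frac{49443}{4328} \approx 11.424$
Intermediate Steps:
$- \frac{32962}{-8656} K{\left(-2 \right)} = - \frac{32962}{-8656} \cdot 3 = \left(-32962\right) \left(- \frac{1}{8656}\right) 3 = \frac{16481}{4328} \cdot 3 = \frac{49443}{4328}$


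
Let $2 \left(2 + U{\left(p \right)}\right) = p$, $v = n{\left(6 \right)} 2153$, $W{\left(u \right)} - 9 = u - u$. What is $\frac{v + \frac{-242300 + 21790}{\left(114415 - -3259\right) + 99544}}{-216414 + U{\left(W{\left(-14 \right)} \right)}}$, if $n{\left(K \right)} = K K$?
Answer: $- \frac{16835912234}{47008473207} \approx -0.35815$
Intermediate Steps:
$W{\left(u \right)} = 9$ ($W{\left(u \right)} = 9 + \left(u - u\right) = 9 + 0 = 9$)
$n{\left(K \right)} = K^{2}$
$v = 77508$ ($v = 6^{2} \cdot 2153 = 36 \cdot 2153 = 77508$)
$U{\left(p \right)} = -2 + \frac{p}{2}$
$\frac{v + \frac{-242300 + 21790}{\left(114415 - -3259\right) + 99544}}{-216414 + U{\left(W{\left(-14 \right)} \right)}} = \frac{77508 + \frac{-242300 + 21790}{\left(114415 - -3259\right) + 99544}}{-216414 + \left(-2 + \frac{1}{2} \cdot 9\right)} = \frac{77508 - \frac{220510}{\left(114415 + 3259\right) + 99544}}{-216414 + \left(-2 + \frac{9}{2}\right)} = \frac{77508 - \frac{220510}{117674 + 99544}}{-216414 + \frac{5}{2}} = \frac{77508 - \frac{220510}{217218}}{- \frac{432823}{2}} = \left(77508 - \frac{110255}{108609}\right) \left(- \frac{2}{432823}\right) = \frac{8417956117}{108609} \left(- \frac{2}{432823}\right) = - \frac{16835912234}{47008473207}$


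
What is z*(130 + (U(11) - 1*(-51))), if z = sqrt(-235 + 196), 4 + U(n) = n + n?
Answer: 199*I*sqrt(39) ≈ 1242.8*I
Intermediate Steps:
U(n) = -4 + 2*n (U(n) = -4 + (n + n) = -4 + 2*n)
z = I*sqrt(39) (z = sqrt(-39) = I*sqrt(39) ≈ 6.245*I)
z*(130 + (U(11) - 1*(-51))) = (I*sqrt(39))*(130 + ((-4 + 2*11) - 1*(-51))) = (I*sqrt(39))*(130 + ((-4 + 22) + 51)) = (I*sqrt(39))*(130 + (18 + 51)) = (I*sqrt(39))*(130 + 69) = (I*sqrt(39))*199 = 199*I*sqrt(39)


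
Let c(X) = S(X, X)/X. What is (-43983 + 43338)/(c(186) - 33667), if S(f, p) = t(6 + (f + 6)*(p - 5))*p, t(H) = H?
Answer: -645/1091 ≈ -0.59120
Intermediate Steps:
S(f, p) = p*(6 + (-5 + p)*(6 + f)) (S(f, p) = (6 + (f + 6)*(p - 5))*p = (6 + (6 + f)*(-5 + p))*p = (6 + (-5 + p)*(6 + f))*p = p*(6 + (-5 + p)*(6 + f)))
c(X) = -24 + X + X² (c(X) = (X*(-24 - 5*X + 6*X + X*X))/X = (X*(-24 - 5*X + 6*X + X²))/X = (X*(-24 + X + X²))/X = -24 + X + X²)
(-43983 + 43338)/(c(186) - 33667) = (-43983 + 43338)/((-24 + 186 + 186²) - 33667) = -645/((-24 + 186 + 34596) - 33667) = -645/(34758 - 33667) = -645/1091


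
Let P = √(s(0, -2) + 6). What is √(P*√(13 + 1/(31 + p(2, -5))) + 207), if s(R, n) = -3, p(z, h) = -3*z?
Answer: √(5175 + 5*√978)/5 ≈ 14.603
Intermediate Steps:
P = √3 (P = √(-3 + 6) = √3 ≈ 1.7320)
√(P*√(13 + 1/(31 + p(2, -5))) + 207) = √(√3*√(13 + 1/(31 - 3*2)) + 207) = √(√3*√(13 + 1/(31 - 6)) + 207) = √(√3*√(13 + 1/25) + 207) = √(√3*√(326/25) + 207) = √(√3*(√326/5) + 207) = √(√978/5 + 207) = √(207 + √978/5)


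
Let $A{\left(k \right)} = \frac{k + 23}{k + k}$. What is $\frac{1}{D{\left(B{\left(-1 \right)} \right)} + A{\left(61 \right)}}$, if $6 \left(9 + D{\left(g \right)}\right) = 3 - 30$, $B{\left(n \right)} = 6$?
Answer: $- \frac{122}{1563} \approx -0.078055$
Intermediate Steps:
$D{\left(g \right)} = - \frac{27}{2}$ ($D{\left(g \right)} = -9 + \frac{3 - 30}{6} = -9 + \frac{1}{6} \left(-27\right) = -9 - \frac{9}{2} = - \frac{27}{2}$)
$A{\left(k \right)} = \frac{23 + k}{2 k}$
$\frac{1}{D{\left(B{\left(-1 \right)} \right)} + A{\left(61 \right)}} = \frac{1}{- \frac{27}{2} + \frac{23 + 61}{2 \cdot 61}} = \frac{1}{- \frac{27}{2} + \frac{1}{2} \cdot \frac{1}{61} \cdot 84} = \frac{1}{- \frac{27}{2} + \frac{42}{61}} = \frac{1}{- \frac{1563}{122}} = - \frac{122}{1563}$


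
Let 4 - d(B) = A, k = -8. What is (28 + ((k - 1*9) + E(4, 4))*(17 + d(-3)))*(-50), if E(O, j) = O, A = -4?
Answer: 14850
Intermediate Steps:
d(B) = 8 (d(B) = 4 - 1*(-4) = 4 + 4 = 8)
(28 + ((k - 1*9) + E(4, 4))*(17 + d(-3)))*(-50) = (28 + ((-8 - 1*9) + 4)*(17 + 8))*(-50) = (28 + ((-8 - 9) + 4)*25)*(-50) = (28 + (-17 + 4)*25)*(-50) = (28 - 13*25)*(-50) = (28 - 325)*(-50) = -297*(-50) = 14850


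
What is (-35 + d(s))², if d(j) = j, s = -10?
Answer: 2025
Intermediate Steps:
(-35 + d(s))² = (-35 - 10)² = (-45)² = 2025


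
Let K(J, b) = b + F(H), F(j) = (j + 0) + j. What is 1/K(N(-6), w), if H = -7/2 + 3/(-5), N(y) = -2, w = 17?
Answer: 5/44 ≈ 0.11364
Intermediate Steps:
H = -41/10 (H = -7*1/2 + 3*(-1/5) = -7/2 - 3/5 = -41/10 ≈ -4.1000)
F(j) = 2*j (F(j) = j + j = 2*j)
K(J, b) = -41/5 + b (K(J, b) = b + 2*(-41/10) = b - 41/5 = -41/5 + b)
1/K(N(-6), w) = 1/(-41/5 + 17) = 1/(44/5) = 5/44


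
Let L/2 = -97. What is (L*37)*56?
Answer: -401968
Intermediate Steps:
L = -194 (L = 2*(-97) = -194)
(L*37)*56 = -194*37*56 = -7178*56 = -401968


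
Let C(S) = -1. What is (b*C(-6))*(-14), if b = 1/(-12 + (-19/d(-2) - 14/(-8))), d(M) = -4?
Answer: -28/11 ≈ -2.5455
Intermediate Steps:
b = -2/11 (b = 1/(-12 + (-19/(-4) - 14/(-8))) = 1/(-12 + (-19*(-¼) - 14*(-⅛))) = 1/(-12 + (19/4 + 7/4)) = 1/(-12 + 13/2) = 1/(-11/2) = -2/11 ≈ -0.18182)
(b*C(-6))*(-14) = -2/11*(-1)*(-14) = (2/11)*(-14) = -28/11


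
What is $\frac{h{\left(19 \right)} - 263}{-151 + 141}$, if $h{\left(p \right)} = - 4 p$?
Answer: $\frac{339}{10} \approx 33.9$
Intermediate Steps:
$\frac{h{\left(19 \right)} - 263}{-151 + 141} = \frac{\left(-4\right) 19 - 263}{-151 + 141} = \frac{-76 - 263}{-10} = \left(-339\right) \left(- \frac{1}{10}\right) = \frac{339}{10}$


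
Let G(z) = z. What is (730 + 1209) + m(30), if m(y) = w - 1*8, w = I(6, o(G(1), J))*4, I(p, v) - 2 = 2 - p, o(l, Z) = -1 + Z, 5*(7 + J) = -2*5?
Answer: 1923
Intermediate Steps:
J = -9 (J = -7 + (-2*5)/5 = -7 + (1/5)*(-10) = -7 - 2 = -9)
I(p, v) = 4 - p (I(p, v) = 2 + (2 - p) = 4 - p)
w = -8 (w = (4 - 1*6)*4 = (4 - 6)*4 = -2*4 = -8)
m(y) = -16 (m(y) = -8 - 1*8 = -8 - 8 = -16)
(730 + 1209) + m(30) = (730 + 1209) - 16 = 1939 - 16 = 1923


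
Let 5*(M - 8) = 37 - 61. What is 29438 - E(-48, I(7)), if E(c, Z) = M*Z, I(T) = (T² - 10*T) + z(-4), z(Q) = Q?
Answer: 29518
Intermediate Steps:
M = 16/5 (M = 8 + (37 - 61)/5 = 8 + (⅕)*(-24) = 8 - 24/5 = 16/5 ≈ 3.2000)
I(T) = -4 + T² - 10*T (I(T) = (T² - 10*T) - 4 = -4 + T² - 10*T)
E(c, Z) = 16*Z/5
29438 - E(-48, I(7)) = 29438 - 16*(-4 + 7² - 10*7)/5 = 29438 - 16*(-4 + 49 - 70)/5 = 29438 - 16*(-25)/5 = 29438 - 1*(-80) = 29438 + 80 = 29518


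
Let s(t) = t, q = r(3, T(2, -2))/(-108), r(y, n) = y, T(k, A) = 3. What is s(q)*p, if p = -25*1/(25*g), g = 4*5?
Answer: 1/720 ≈ 0.0013889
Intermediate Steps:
g = 20
q = -1/36 (q = 3/(-108) = 3*(-1/108) = -1/36 ≈ -0.027778)
p = -1/20 (p = -25/((5*20)*5) = -25/(100*5) = -25/500 = -25*1/500 = -1/20 ≈ -0.050000)
s(q)*p = -1/36*(-1/20) = 1/720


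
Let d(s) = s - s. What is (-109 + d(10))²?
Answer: 11881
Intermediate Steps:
d(s) = 0
(-109 + d(10))² = (-109 + 0)² = (-109)² = 11881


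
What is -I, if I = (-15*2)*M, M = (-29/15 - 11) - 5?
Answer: -538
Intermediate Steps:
M = -269/15 (M = (-29*1/15 - 11) - 5 = (-29/15 - 11) - 5 = -194/15 - 5 = -269/15 ≈ -17.933)
I = 538 (I = -15*2*(-269/15) = -30*(-269/15) = 538)
-I = -1*538 = -538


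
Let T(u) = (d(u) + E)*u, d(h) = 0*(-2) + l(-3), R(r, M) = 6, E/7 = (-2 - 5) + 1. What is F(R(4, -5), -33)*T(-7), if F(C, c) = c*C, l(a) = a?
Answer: -62370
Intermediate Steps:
E = -42 (E = 7*((-2 - 5) + 1) = 7*(-7 + 1) = 7*(-6) = -42)
F(C, c) = C*c
d(h) = -3 (d(h) = 0*(-2) - 3 = 0 - 3 = -3)
T(u) = -45*u (T(u) = (-3 - 42)*u = -45*u)
F(R(4, -5), -33)*T(-7) = (6*(-33))*(-45*(-7)) = -198*315 = -62370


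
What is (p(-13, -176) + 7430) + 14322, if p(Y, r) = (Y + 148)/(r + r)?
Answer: 7656569/352 ≈ 21752.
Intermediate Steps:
p(Y, r) = (148 + Y)/(2*r) (p(Y, r) = (148 + Y)/((2*r)) = (148 + Y)*(1/(2*r)) = (148 + Y)/(2*r))
(p(-13, -176) + 7430) + 14322 = ((1/2)*(148 - 13)/(-176) + 7430) + 14322 = ((1/2)*(-1/176)*135 + 7430) + 14322 = (-135/352 + 7430) + 14322 = 2615225/352 + 14322 = 7656569/352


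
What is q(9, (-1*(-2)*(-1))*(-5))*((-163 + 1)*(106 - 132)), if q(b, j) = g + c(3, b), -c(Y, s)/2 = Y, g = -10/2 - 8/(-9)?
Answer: -42588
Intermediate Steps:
g = -37/9 (g = -10*½ - 8*(-⅑) = -5 + 8/9 = -37/9 ≈ -4.1111)
c(Y, s) = -2*Y
q(b, j) = -91/9 (q(b, j) = -37/9 - 2*3 = -37/9 - 6 = -91/9)
q(9, (-1*(-2)*(-1))*(-5))*((-163 + 1)*(106 - 132)) = -91*(-163 + 1)*(106 - 132)/9 = -(-1638)*(-26) = -91/9*4212 = -42588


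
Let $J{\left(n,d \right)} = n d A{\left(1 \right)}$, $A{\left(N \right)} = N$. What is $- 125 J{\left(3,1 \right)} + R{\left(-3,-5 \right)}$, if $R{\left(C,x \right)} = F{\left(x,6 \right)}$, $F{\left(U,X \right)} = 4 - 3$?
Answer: $-374$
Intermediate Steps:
$F{\left(U,X \right)} = 1$ ($F{\left(U,X \right)} = 4 - 3 = 1$)
$J{\left(n,d \right)} = d n$ ($J{\left(n,d \right)} = n d 1 = d n 1 = d n$)
$R{\left(C,x \right)} = 1$
$- 125 J{\left(3,1 \right)} + R{\left(-3,-5 \right)} = - 125 \cdot 1 \cdot 3 + 1 = \left(-125\right) 3 + 1 = -375 + 1 = -374$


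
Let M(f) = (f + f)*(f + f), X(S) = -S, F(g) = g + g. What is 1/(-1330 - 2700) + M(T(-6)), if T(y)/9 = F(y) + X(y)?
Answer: 47005919/4030 ≈ 11664.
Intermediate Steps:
F(g) = 2*g
T(y) = 9*y (T(y) = 9*(2*y - y) = 9*y)
M(f) = 4*f**2 (M(f) = (2*f)*(2*f) = 4*f**2)
1/(-1330 - 2700) + M(T(-6)) = 1/(-1330 - 2700) + 4*(9*(-6))**2 = 1/(-4030) + 4*(-54)**2 = -1/4030 + 4*2916 = -1/4030 + 11664 = 47005919/4030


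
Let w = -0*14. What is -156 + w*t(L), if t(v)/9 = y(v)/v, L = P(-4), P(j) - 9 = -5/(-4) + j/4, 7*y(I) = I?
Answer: -156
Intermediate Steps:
y(I) = I/7
P(j) = 41/4 + j/4 (P(j) = 9 + (-5/(-4) + j/4) = 9 + (-5*(-¼) + j*(¼)) = 9 + (5/4 + j/4) = 41/4 + j/4)
L = 37/4 (L = 41/4 + (¼)*(-4) = 41/4 - 1 = 37/4 ≈ 9.2500)
w = 0 (w = -3*0 = 0)
t(v) = 9/7 (t(v) = 9*((v/7)/v) = 9*(⅐) = 9/7)
-156 + w*t(L) = -156 + 0*(9/7) = -156 + 0 = -156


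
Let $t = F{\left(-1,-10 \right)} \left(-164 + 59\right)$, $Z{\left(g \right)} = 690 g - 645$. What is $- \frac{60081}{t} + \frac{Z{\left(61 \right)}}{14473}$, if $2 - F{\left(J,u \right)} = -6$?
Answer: $\frac{43065053}{578920} \approx 74.389$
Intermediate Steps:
$F{\left(J,u \right)} = 8$ ($F{\left(J,u \right)} = 2 - -6 = 2 + 6 = 8$)
$Z{\left(g \right)} = -645 + 690 g$
$t = -840$ ($t = 8 \left(-164 + 59\right) = 8 \left(-105\right) = -840$)
$- \frac{60081}{t} + \frac{Z{\left(61 \right)}}{14473} = - \frac{60081}{-840} + \frac{-645 + 690 \cdot 61}{14473} = \left(-60081\right) \left(- \frac{1}{840}\right) + \left(-645 + 42090\right) \frac{1}{14473} = \frac{2861}{40} + 41445 \cdot \frac{1}{14473} = \frac{2861}{40} + \frac{41445}{14473} = \frac{43065053}{578920}$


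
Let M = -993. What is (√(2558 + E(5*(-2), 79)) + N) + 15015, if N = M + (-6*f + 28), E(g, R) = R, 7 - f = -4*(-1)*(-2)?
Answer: 13960 + 3*√293 ≈ 14011.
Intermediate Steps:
f = 15 (f = 7 - (-4*(-1))*(-2) = 7 - 4*(-2) = 7 - 1*(-8) = 7 + 8 = 15)
N = -1055 (N = -993 + (-6*15 + 28) = -993 + (-90 + 28) = -993 - 62 = -1055)
(√(2558 + E(5*(-2), 79)) + N) + 15015 = (√(2558 + 79) - 1055) + 15015 = (√2637 - 1055) + 15015 = (3*√293 - 1055) + 15015 = (-1055 + 3*√293) + 15015 = 13960 + 3*√293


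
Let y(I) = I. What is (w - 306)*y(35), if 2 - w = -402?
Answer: 3430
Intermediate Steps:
w = 404 (w = 2 - 1*(-402) = 2 + 402 = 404)
(w - 306)*y(35) = (404 - 306)*35 = 98*35 = 3430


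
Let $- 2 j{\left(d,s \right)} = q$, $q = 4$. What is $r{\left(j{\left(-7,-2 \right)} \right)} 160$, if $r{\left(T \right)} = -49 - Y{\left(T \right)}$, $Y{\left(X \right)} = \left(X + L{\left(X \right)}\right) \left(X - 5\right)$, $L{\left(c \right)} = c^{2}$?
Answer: $-5600$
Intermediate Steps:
$Y{\left(X \right)} = \left(-5 + X\right) \left(X + X^{2}\right)$ ($Y{\left(X \right)} = \left(X + X^{2}\right) \left(X - 5\right) = \left(X + X^{2}\right) \left(-5 + X\right) = \left(-5 + X\right) \left(X + X^{2}\right)$)
$j{\left(d,s \right)} = -2$ ($j{\left(d,s \right)} = \left(- \frac{1}{2}\right) 4 = -2$)
$r{\left(T \right)} = -49 - T \left(-5 + T^{2} - 4 T\right)$
$r{\left(j{\left(-7,-2 \right)} \right)} 160 = \left(-49 - \left(-2\right)^{3} + 4 \left(-2\right)^{2} + 5 \left(-2\right)\right) 160 = \left(-49 - -8 + 4 \cdot 4 - 10\right) 160 = \left(-49 + 8 + 16 - 10\right) 160 = \left(-35\right) 160 = -5600$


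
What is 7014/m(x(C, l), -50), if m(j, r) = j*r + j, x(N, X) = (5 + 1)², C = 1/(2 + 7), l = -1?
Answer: -167/42 ≈ -3.9762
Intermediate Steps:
C = ⅑ (C = 1/9 = ⅑ ≈ 0.11111)
x(N, X) = 36 (x(N, X) = 6² = 36)
m(j, r) = j + j*r
7014/m(x(C, l), -50) = 7014/((36*(1 - 50))) = 7014/((36*(-49))) = 7014/(-1764) = 7014*(-1/1764) = -167/42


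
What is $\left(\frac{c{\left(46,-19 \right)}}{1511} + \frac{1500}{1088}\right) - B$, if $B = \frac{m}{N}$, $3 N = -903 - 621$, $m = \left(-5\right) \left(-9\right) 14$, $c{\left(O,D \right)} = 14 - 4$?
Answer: $\frac{137038055}{52195984} \approx 2.6255$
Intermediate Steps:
$c{\left(O,D \right)} = 10$
$m = 630$ ($m = 45 \cdot 14 = 630$)
$N = -508$ ($N = \frac{-903 - 621}{3} = \frac{1}{3} \left(-1524\right) = -508$)
$B = - \frac{315}{254}$ ($B = \frac{630}{-508} = 630 \left(- \frac{1}{508}\right) = - \frac{315}{254} \approx -1.2402$)
$\left(\frac{c{\left(46,-19 \right)}}{1511} + \frac{1500}{1088}\right) - B = \left(\frac{10}{1511} + \frac{1500}{1088}\right) - - \frac{315}{254} = \left(10 \cdot \frac{1}{1511} + 1500 \cdot \frac{1}{1088}\right) + \frac{315}{254} = \left(\frac{10}{1511} + \frac{375}{272}\right) + \frac{315}{254} = \frac{569345}{410992} + \frac{315}{254} = \frac{137038055}{52195984}$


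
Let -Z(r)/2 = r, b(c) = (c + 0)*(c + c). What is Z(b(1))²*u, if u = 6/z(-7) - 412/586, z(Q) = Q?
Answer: -51200/2051 ≈ -24.963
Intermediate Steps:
b(c) = 2*c² (b(c) = c*(2*c) = 2*c²)
Z(r) = -2*r
u = -3200/2051 (u = 6/(-7) - 412/586 = 6*(-⅐) - 412*1/586 = -6/7 - 206/293 = -3200/2051 ≈ -1.5602)
Z(b(1))²*u = (-4*1²)²*(-3200/2051) = (-4)²*(-3200/2051) = 16*(-3200/2051) = -51200/2051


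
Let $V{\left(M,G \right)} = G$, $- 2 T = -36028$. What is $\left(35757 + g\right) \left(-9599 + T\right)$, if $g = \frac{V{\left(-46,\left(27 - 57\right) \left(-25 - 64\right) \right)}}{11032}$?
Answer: $\frac{1659748909005}{5516} \approx 3.009 \cdot 10^{8}$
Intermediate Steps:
$T = 18014$ ($T = \left(- \frac{1}{2}\right) \left(-36028\right) = 18014$)
$g = \frac{1335}{5516}$ ($g = \frac{\left(27 - 57\right) \left(-25 - 64\right)}{11032} = \left(-30\right) \left(-89\right) \frac{1}{11032} = 2670 \cdot \frac{1}{11032} = \frac{1335}{5516} \approx 0.24202$)
$\left(35757 + g\right) \left(-9599 + T\right) = \left(35757 + \frac{1335}{5516}\right) \left(-9599 + 18014\right) = \frac{197236947}{5516} \cdot 8415 = \frac{1659748909005}{5516}$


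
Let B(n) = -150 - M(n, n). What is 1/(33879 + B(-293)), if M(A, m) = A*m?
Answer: -1/52120 ≈ -1.9186e-5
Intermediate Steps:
B(n) = -150 - n² (B(n) = -150 - n*n = -150 - n²)
1/(33879 + B(-293)) = 1/(33879 + (-150 - 1*(-293)²)) = 1/(33879 + (-150 - 1*85849)) = 1/(33879 + (-150 - 85849)) = 1/(33879 - 85999) = 1/(-52120) = -1/52120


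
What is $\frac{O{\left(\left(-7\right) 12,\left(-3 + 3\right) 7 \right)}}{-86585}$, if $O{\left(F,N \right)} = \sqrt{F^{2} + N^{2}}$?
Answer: $- \frac{84}{86585} \approx -0.00097014$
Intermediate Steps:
$\frac{O{\left(\left(-7\right) 12,\left(-3 + 3\right) 7 \right)}}{-86585} = \frac{\sqrt{\left(\left(-7\right) 12\right)^{2} + \left(\left(-3 + 3\right) 7\right)^{2}}}{-86585} = \sqrt{\left(-84\right)^{2} + \left(0 \cdot 7\right)^{2}} \left(- \frac{1}{86585}\right) = \sqrt{7056 + 0^{2}} \left(- \frac{1}{86585}\right) = \sqrt{7056 + 0} \left(- \frac{1}{86585}\right) = \sqrt{7056} \left(- \frac{1}{86585}\right) = 84 \left(- \frac{1}{86585}\right) = - \frac{84}{86585}$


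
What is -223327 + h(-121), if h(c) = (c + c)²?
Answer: -164763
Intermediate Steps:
h(c) = 4*c² (h(c) = (2*c)² = 4*c²)
-223327 + h(-121) = -223327 + 4*(-121)² = -223327 + 4*14641 = -223327 + 58564 = -164763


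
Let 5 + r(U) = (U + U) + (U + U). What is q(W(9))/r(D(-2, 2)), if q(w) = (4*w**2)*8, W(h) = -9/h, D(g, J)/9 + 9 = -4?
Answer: -32/473 ≈ -0.067653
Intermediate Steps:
D(g, J) = -117 (D(g, J) = -81 + 9*(-4) = -81 - 36 = -117)
r(U) = -5 + 4*U (r(U) = -5 + ((U + U) + (U + U)) = -5 + (2*U + 2*U) = -5 + 4*U)
q(w) = 32*w**2
q(W(9))/r(D(-2, 2)) = (32*(-9/9)**2)/(-5 + 4*(-117)) = (32*(-9*1/9)**2)/(-5 - 468) = (32*(-1)**2)/(-473) = (32*1)*(-1/473) = 32*(-1/473) = -32/473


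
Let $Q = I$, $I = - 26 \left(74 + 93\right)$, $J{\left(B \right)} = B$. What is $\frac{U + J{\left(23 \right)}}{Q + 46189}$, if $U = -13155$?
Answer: $- \frac{13132}{41847} \approx -0.31381$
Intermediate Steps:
$I = -4342$ ($I = \left(-26\right) 167 = -4342$)
$Q = -4342$
$\frac{U + J{\left(23 \right)}}{Q + 46189} = \frac{-13155 + 23}{-4342 + 46189} = - \frac{13132}{41847}$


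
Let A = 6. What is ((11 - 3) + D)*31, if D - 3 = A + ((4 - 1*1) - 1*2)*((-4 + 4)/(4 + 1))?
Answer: 527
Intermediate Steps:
D = 9 (D = 3 + (6 + ((4 - 1*1) - 1*2)*((-4 + 4)/(4 + 1))) = 3 + (6 + ((4 - 1) - 2)*(0/5)) = 3 + (6 + (3 - 2)*(0*(⅕))) = 3 + (6 + 1*0) = 3 + (6 + 0) = 3 + 6 = 9)
((11 - 3) + D)*31 = ((11 - 3) + 9)*31 = (8 + 9)*31 = 17*31 = 527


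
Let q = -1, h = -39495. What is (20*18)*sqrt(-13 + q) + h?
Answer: -39495 + 360*I*sqrt(14) ≈ -39495.0 + 1347.0*I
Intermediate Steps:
(20*18)*sqrt(-13 + q) + h = (20*18)*sqrt(-13 - 1) - 39495 = 360*sqrt(-14) - 39495 = 360*(I*sqrt(14)) - 39495 = 360*I*sqrt(14) - 39495 = -39495 + 360*I*sqrt(14)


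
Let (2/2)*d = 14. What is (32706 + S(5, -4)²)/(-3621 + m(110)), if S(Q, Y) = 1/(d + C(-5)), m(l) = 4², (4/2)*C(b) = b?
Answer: -17301478/1907045 ≈ -9.0724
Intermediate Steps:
C(b) = b/2
d = 14
m(l) = 16
S(Q, Y) = 2/23 (S(Q, Y) = 1/(14 + (½)*(-5)) = 1/(14 - 5/2) = 1/(23/2) = 2/23)
(32706 + S(5, -4)²)/(-3621 + m(110)) = (32706 + (2/23)²)/(-3621 + 16) = (32706 + 4/529)/(-3605) = (17301478/529)*(-1/3605) = -17301478/1907045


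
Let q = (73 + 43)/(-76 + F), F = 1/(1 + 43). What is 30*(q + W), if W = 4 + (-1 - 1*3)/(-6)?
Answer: 314900/3343 ≈ 94.197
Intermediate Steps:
F = 1/44 ≈ 0.022727
q = -5104/3343 (q = (73 + 43)/(-76 + 1/44) = 116/(-3343/44) = 116*(-44/3343) = -5104/3343 ≈ -1.5268)
W = 14/3 (W = 4 - (-1 - 3)/6 = 4 - 1/6*(-4) = 4 + 2/3 = 14/3 ≈ 4.6667)
30*(q + W) = 30*(-5104/3343 + 14/3) = 30*(31490/10029) = 314900/3343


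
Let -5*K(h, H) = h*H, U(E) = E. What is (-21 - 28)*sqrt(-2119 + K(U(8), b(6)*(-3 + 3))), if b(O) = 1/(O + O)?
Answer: -49*I*sqrt(2119) ≈ -2255.6*I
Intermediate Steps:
b(O) = 1/(2*O)
K(h, H) = -H*h/5 (K(h, H) = -h*H/5 = -H*h/5)
(-21 - 28)*sqrt(-2119 + K(U(8), b(6)*(-3 + 3))) = (-21 - 28)*sqrt(-2119 - 1/5*((1/2)/6)*(-3 + 3)*8) = -49*sqrt(-2119 - 1/5*((1/2)*(1/6))*0*8) = -49*sqrt(-2119 - 1/5*(1/12)*0*8) = -49*sqrt(-2119 - 1/5*0*8) = -49*sqrt(-2119 + 0) = -49*I*sqrt(2119)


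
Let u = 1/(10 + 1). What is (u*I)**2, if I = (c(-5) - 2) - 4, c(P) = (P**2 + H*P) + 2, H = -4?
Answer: 1681/121 ≈ 13.893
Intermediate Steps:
c(P) = 2 + P**2 - 4*P (c(P) = (P**2 - 4*P) + 2 = 2 + P**2 - 4*P)
I = 41 (I = ((2 + (-5)**2 - 4*(-5)) - 2) - 4 = ((2 + 25 + 20) - 2) - 4 = (47 - 2) - 4 = 45 - 4 = 41)
u = 1/11 ≈ 0.090909
(u*I)**2 = ((1/11)*41)**2 = (41/11)**2 = 1681/121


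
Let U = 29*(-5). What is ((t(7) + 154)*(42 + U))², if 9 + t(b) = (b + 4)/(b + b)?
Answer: 44193709729/196 ≈ 2.2548e+8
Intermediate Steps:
t(b) = -9 + (4 + b)/(2*b) (t(b) = -9 + (b + 4)/(b + b) = -9 + (4 + b)/((2*b)) = -9 + (4 + b)*(1/(2*b)) = -9 + (4 + b)/(2*b))
U = -145
((t(7) + 154)*(42 + U))² = (((-17/2 + 2/7) + 154)*(42 - 145))² = (((-17/2 + 2*(⅐)) + 154)*(-103))² = (((-17/2 + 2/7) + 154)*(-103))² = ((-115/14 + 154)*(-103))² = ((2041/14)*(-103))² = (-210223/14)² = 44193709729/196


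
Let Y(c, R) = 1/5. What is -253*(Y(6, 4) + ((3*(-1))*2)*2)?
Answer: 14927/5 ≈ 2985.4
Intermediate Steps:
Y(c, R) = ⅕
-253*(Y(6, 4) + ((3*(-1))*2)*2) = -253*(⅕ + ((3*(-1))*2)*2) = -253*(⅕ - 3*2*2) = -253*(⅕ - 6*2) = -253*(⅕ - 12) = -253*(-59/5) = 14927/5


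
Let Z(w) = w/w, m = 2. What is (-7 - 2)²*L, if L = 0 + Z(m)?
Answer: 81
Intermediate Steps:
Z(w) = 1
L = 1 (L = 0 + 1 = 1)
(-7 - 2)²*L = (-7 - 2)²*1 = (-9)²*1 = 81*1 = 81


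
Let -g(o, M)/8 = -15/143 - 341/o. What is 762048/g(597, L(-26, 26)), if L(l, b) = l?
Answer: 4066049988/28859 ≈ 1.4089e+5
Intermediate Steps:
g(o, M) = 120/143 + 2728/o (g(o, M) = -8*(-15/143 - 341/o) = 120/143 + 2728/o)
762048/g(597, L(-26, 26)) = 762048/(120/143 + 2728/597) = 762048/(461744/85371) = 762048*(85371/461744) = 4066049988/28859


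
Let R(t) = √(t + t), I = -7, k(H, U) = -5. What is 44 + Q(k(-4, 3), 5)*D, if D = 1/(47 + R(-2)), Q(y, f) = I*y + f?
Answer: 99252/2213 - 80*I/2213 ≈ 44.85 - 0.03615*I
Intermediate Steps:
R(t) = √2*√t (R(t) = √(2*t) = √2*√t)
Q(y, f) = f - 7*y (Q(y, f) = -7*y + f = f - 7*y)
D = (47 - 2*I)/2213 (D = 1/(47 + √2*√(-2)) = 1/(47 + √2*(I*√2)) = 1/(47 + 2*I) = (47 - 2*I)/2213 ≈ 0.021238 - 0.00090375*I)
44 + Q(k(-4, 3), 5)*D = 44 + (5 - 7*(-5))*(47/2213 - 2*I/2213) = 44 + (5 + 35)*(47/2213 - 2*I/2213) = 44 + 40*(47/2213 - 2*I/2213) = 44 + (1880/2213 - 80*I/2213) = 99252/2213 - 80*I/2213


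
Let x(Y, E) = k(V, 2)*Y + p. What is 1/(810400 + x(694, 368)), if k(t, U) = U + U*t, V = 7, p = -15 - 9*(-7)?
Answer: 1/821552 ≈ 1.2172e-6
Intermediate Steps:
p = 48 (p = -15 + 63 = 48)
x(Y, E) = 48 + 16*Y (x(Y, E) = (2*(1 + 7))*Y + 48 = (2*8)*Y + 48 = 16*Y + 48 = 48 + 16*Y)
1/(810400 + x(694, 368)) = 1/(810400 + (48 + 16*694)) = 1/(810400 + (48 + 11104)) = 1/(810400 + 11152) = 1/821552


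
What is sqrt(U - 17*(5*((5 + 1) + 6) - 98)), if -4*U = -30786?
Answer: sqrt(33370)/2 ≈ 91.337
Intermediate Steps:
U = 15393/2 (U = -1/4*(-30786) = 15393/2 ≈ 7696.5)
sqrt(U - 17*(5*((5 + 1) + 6) - 98)) = sqrt(15393/2 - 17*(5*((5 + 1) + 6) - 98)) = sqrt(15393/2 - 17*(5*(6 + 6) - 98)) = sqrt(15393/2 - 17*(5*12 - 98)) = sqrt(15393/2 - 17*(60 - 98)) = sqrt(15393/2 - 17*(-38)) = sqrt(15393/2 + 646) = sqrt(16685/2) = sqrt(33370)/2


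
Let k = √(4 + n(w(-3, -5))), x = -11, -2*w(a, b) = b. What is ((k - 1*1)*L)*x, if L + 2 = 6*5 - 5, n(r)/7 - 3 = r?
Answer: 253 - 253*√170/2 ≈ -1396.4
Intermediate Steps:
w(a, b) = -b/2
n(r) = 21 + 7*r
L = 23 (L = -2 + (6*5 - 5) = -2 + (30 - 5) = -2 + 25 = 23)
k = √170/2 (k = √(4 + (21 + 7*(-½*(-5)))) = √(4 + (21 + 7*(5/2))) = √(4 + (21 + 35/2)) = √(4 + 77/2) = √(85/2) = √170/2 ≈ 6.5192)
((k - 1*1)*L)*x = ((√170/2 - 1*1)*23)*(-11) = ((√170/2 - 1)*23)*(-11) = ((-1 + √170/2)*23)*(-11) = (-23 + 23*√170/2)*(-11) = 253 - 253*√170/2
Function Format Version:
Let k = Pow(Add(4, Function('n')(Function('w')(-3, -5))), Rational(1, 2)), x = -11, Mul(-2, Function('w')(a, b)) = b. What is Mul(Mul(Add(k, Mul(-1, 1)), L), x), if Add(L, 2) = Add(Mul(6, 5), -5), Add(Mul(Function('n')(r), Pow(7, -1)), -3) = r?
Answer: Add(253, Mul(Rational(-253, 2), Pow(170, Rational(1, 2)))) ≈ -1396.4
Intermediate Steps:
Function('w')(a, b) = Mul(Rational(-1, 2), b)
Function('n')(r) = Add(21, Mul(7, r))
L = 23 (L = Add(-2, Add(Mul(6, 5), -5)) = Add(-2, Add(30, -5)) = Add(-2, 25) = 23)
k = Mul(Rational(1, 2), Pow(170, Rational(1, 2))) (k = Pow(Add(4, Add(21, Mul(7, Mul(Rational(-1, 2), -5)))), Rational(1, 2)) = Pow(Add(4, Add(21, Mul(7, Rational(5, 2)))), Rational(1, 2)) = Pow(Add(4, Add(21, Rational(35, 2))), Rational(1, 2)) = Pow(Add(4, Rational(77, 2)), Rational(1, 2)) = Pow(Rational(85, 2), Rational(1, 2)) = Mul(Rational(1, 2), Pow(170, Rational(1, 2))) ≈ 6.5192)
Mul(Mul(Add(k, Mul(-1, 1)), L), x) = Mul(Mul(Add(Mul(Rational(1, 2), Pow(170, Rational(1, 2))), Mul(-1, 1)), 23), -11) = Mul(Mul(Add(Mul(Rational(1, 2), Pow(170, Rational(1, 2))), -1), 23), -11) = Mul(Mul(Add(-1, Mul(Rational(1, 2), Pow(170, Rational(1, 2)))), 23), -11) = Mul(Add(-23, Mul(Rational(23, 2), Pow(170, Rational(1, 2)))), -11) = Add(253, Mul(Rational(-253, 2), Pow(170, Rational(1, 2))))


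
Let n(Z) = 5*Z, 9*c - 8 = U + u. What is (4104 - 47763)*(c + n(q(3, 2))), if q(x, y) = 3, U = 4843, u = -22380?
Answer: 84378294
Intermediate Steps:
c = -5843/3 (c = 8/9 + (4843 - 22380)/9 = 8/9 + (⅑)*(-17537) = 8/9 - 17537/9 = -5843/3 ≈ -1947.7)
(4104 - 47763)*(c + n(q(3, 2))) = (4104 - 47763)*(-5843/3 + 5*3) = -43659*(-5843/3 + 15) = -43659*(-5798/3) = 84378294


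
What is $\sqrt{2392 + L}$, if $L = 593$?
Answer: $\sqrt{2985} \approx 54.635$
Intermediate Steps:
$\sqrt{2392 + L} = \sqrt{2392 + 593} = \sqrt{2985}$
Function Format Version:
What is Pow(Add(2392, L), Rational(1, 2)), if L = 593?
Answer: Pow(2985, Rational(1, 2)) ≈ 54.635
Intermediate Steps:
Pow(Add(2392, L), Rational(1, 2)) = Pow(Add(2392, 593), Rational(1, 2)) = Pow(2985, Rational(1, 2))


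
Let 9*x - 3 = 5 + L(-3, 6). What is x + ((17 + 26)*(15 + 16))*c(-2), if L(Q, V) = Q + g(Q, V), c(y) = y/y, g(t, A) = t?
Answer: 11999/9 ≈ 1333.2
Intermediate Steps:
c(y) = 1
L(Q, V) = 2*Q (L(Q, V) = Q + Q = 2*Q)
x = 2/9 (x = 1/3 + (5 + 2*(-3))/9 = 1/3 + (5 - 6)/9 = 1/3 + (1/9)*(-1) = 1/3 - 1/9 = 2/9 ≈ 0.22222)
x + ((17 + 26)*(15 + 16))*c(-2) = 2/9 + ((17 + 26)*(15 + 16))*1 = 2/9 + (43*31)*1 = 2/9 + 1333*1 = 2/9 + 1333 = 11999/9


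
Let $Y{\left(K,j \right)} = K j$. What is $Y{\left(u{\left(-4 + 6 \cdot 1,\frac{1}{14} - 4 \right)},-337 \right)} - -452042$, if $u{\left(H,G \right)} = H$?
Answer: $451368$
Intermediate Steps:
$Y{\left(u{\left(-4 + 6 \cdot 1,\frac{1}{14} - 4 \right)},-337 \right)} - -452042 = \left(-4 + 6 \cdot 1\right) \left(-337\right) - -452042 = \left(-4 + 6\right) \left(-337\right) + 452042 = 2 \left(-337\right) + 452042 = -674 + 452042 = 451368$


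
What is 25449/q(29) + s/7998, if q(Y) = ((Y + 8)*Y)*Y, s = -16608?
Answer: -52208339/41478961 ≈ -1.2587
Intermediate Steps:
q(Y) = Y²*(8 + Y) (q(Y) = ((8 + Y)*Y)*Y = (Y*(8 + Y))*Y = Y²*(8 + Y))
25449/q(29) + s/7998 = 25449/((29²*(8 + 29))) - 16608/7998 = 25449/((841*37)) - 16608*1/7998 = 25449/31117 - 2768/1333 = -52208339/41478961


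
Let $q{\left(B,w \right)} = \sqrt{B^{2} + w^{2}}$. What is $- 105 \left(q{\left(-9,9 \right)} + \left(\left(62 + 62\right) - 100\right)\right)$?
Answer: $-2520 - 945 \sqrt{2} \approx -3856.4$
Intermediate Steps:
$- 105 \left(q{\left(-9,9 \right)} + \left(\left(62 + 62\right) - 100\right)\right) = - 105 \left(\sqrt{\left(-9\right)^{2} + 9^{2}} + \left(\left(62 + 62\right) - 100\right)\right) = - 105 \left(\sqrt{81 + 81} + \left(124 - 100\right)\right) = - 105 \left(\sqrt{162} + 24\right) = - 105 \left(9 \sqrt{2} + 24\right) = - 105 \left(24 + 9 \sqrt{2}\right) = -2520 - 945 \sqrt{2}$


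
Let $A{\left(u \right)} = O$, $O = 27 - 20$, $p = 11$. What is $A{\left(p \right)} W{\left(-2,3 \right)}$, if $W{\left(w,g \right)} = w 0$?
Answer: $0$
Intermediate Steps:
$O = 7$
$A{\left(u \right)} = 7$
$W{\left(w,g \right)} = 0$
$A{\left(p \right)} W{\left(-2,3 \right)} = 7 \cdot 0 = 0$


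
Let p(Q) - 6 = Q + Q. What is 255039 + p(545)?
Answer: 256135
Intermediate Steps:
p(Q) = 6 + 2*Q (p(Q) = 6 + (Q + Q) = 6 + 2*Q)
255039 + p(545) = 255039 + (6 + 2*545) = 255039 + (6 + 1090) = 255039 + 1096 = 256135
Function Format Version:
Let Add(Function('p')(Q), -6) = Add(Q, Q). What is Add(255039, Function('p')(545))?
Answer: 256135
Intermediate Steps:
Function('p')(Q) = Add(6, Mul(2, Q)) (Function('p')(Q) = Add(6, Add(Q, Q)) = Add(6, Mul(2, Q)))
Add(255039, Function('p')(545)) = Add(255039, Add(6, Mul(2, 545))) = Add(255039, Add(6, 1090)) = Add(255039, 1096) = 256135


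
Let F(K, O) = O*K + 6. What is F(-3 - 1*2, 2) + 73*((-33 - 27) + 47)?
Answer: -953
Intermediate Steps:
F(K, O) = 6 + K*O (F(K, O) = K*O + 6 = 6 + K*O)
F(-3 - 1*2, 2) + 73*((-33 - 27) + 47) = (6 + (-3 - 1*2)*2) + 73*((-33 - 27) + 47) = (6 + (-3 - 2)*2) + 73*(-60 + 47) = (6 - 5*2) + 73*(-13) = (6 - 10) - 949 = -4 - 949 = -953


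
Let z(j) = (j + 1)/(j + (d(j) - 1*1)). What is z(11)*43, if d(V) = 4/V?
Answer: 946/19 ≈ 49.789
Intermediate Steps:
z(j) = (1 + j)/(-1 + j + 4/j) (z(j) = (j + 1)/(j + (4/j - 1*1)) = (1 + j)/(j + (4/j - 1)) = (1 + j)/(j + (-1 + 4/j)) = (1 + j)/(-1 + j + 4/j))
z(11)*43 = (11*(1 + 11)/(4 + 11*(-1 + 11)))*43 = (11*12/(4 + 11*10))*43 = (11*12/(4 + 110))*43 = (11*12/114)*43 = (11*(1/114)*12)*43 = (22/19)*43 = 946/19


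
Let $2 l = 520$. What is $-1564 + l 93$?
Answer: $22616$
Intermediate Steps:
$l = 260$ ($l = \frac{1}{2} \cdot 520 = 260$)
$-1564 + l 93 = -1564 + 260 \cdot 93 = -1564 + 24180 = 22616$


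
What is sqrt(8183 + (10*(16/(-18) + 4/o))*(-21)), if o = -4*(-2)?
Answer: 7*sqrt(1518)/3 ≈ 90.910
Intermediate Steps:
o = 8
sqrt(8183 + (10*(16/(-18) + 4/o))*(-21)) = sqrt(8183 + (10*(16/(-18) + 4/8))*(-21)) = sqrt(8183 + (10*(16*(-1/18) + 4*(1/8)))*(-21)) = sqrt(8183 + (10*(-8/9 + 1/2))*(-21)) = sqrt(8183 + (10*(-7/18))*(-21)) = sqrt(8183 - 35/9*(-21)) = sqrt(8183 + 245/3) = sqrt(24794/3) = 7*sqrt(1518)/3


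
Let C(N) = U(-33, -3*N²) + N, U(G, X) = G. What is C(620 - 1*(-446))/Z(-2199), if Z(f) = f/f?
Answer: 1033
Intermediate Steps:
Z(f) = 1
C(N) = -33 + N
C(620 - 1*(-446))/Z(-2199) = (-33 + (620 - 1*(-446)))/1 = (-33 + (620 + 446))*1 = (-33 + 1066)*1 = 1033*1 = 1033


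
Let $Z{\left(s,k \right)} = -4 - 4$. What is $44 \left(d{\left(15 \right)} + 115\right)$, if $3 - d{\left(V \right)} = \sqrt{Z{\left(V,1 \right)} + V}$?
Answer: $5192 - 44 \sqrt{7} \approx 5075.6$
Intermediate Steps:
$Z{\left(s,k \right)} = -8$
$d{\left(V \right)} = 3 - \sqrt{-8 + V}$
$44 \left(d{\left(15 \right)} + 115\right) = 44 \left(\left(3 - \sqrt{-8 + 15}\right) + 115\right) = 44 \left(\left(3 - \sqrt{7}\right) + 115\right) = 44 \left(118 - \sqrt{7}\right) = 5192 - 44 \sqrt{7}$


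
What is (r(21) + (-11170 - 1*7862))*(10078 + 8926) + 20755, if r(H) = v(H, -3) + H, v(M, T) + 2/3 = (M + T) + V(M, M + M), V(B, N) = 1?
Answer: -1082747647/3 ≈ -3.6092e+8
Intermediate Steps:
v(M, T) = ⅓ + M + T (v(M, T) = -⅔ + ((M + T) + 1) = -⅔ + (1 + M + T) = ⅓ + M + T)
r(H) = -8/3 + 2*H (r(H) = (⅓ + H - 3) + H = (-8/3 + H) + H = -8/3 + 2*H)
(r(21) + (-11170 - 1*7862))*(10078 + 8926) + 20755 = ((-8/3 + 2*21) + (-11170 - 1*7862))*(10078 + 8926) + 20755 = ((-8/3 + 42) + (-11170 - 7862))*19004 + 20755 = (118/3 - 19032)*19004 + 20755 = -56978/3*19004 + 20755 = -1082809912/3 + 20755 = -1082747647/3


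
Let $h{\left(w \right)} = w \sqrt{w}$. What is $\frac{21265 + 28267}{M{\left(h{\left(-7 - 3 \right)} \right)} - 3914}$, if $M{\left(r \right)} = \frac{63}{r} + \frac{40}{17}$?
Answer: $- \frac{18664747304000}{1473995050347} - \frac{1002032360 i \sqrt{10}}{491331683449} \approx -12.663 - 0.0064492 i$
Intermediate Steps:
$h{\left(w \right)} = w^{\frac{3}{2}}$
$M{\left(r \right)} = \frac{40}{17} + \frac{63}{r}$ ($M{\left(r \right)} = \frac{63}{r} + 40 \cdot \frac{1}{17} = \frac{63}{r} + \frac{40}{17} = \frac{40}{17} + \frac{63}{r}$)
$\frac{21265 + 28267}{M{\left(h{\left(-7 - 3 \right)} \right)} - 3914} = \frac{21265 + 28267}{\left(\frac{40}{17} + \frac{63}{\left(-7 - 3\right)^{\frac{3}{2}}}\right) - 3914} = \frac{49532}{\left(\frac{40}{17} + \frac{63}{\left(-7 - 3\right)^{\frac{3}{2}}}\right) - 3914} = \frac{49532}{\left(\frac{40}{17} + \frac{63}{\left(-10\right)^{\frac{3}{2}}}\right) - 3914} = \frac{49532}{\left(\frac{40}{17} + \frac{63}{\left(-10\right) i \sqrt{10}}\right) - 3914} = \frac{49532}{\left(\frac{40}{17} + 63 \frac{i \sqrt{10}}{100}\right) - 3914} = \frac{49532}{\left(\frac{40}{17} + \frac{63 i \sqrt{10}}{100}\right) - 3914} = \frac{49532}{- \frac{66498}{17} + \frac{63 i \sqrt{10}}{100}}$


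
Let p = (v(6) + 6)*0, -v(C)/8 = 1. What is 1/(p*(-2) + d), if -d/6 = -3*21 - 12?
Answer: 1/450 ≈ 0.0022222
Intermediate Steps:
v(C) = -8 (v(C) = -8*1 = -8)
p = 0 (p = (-8 + 6)*0 = -2*0 = 0)
d = 450 (d = -6*(-3*21 - 12) = -6*(-63 - 12) = -6*(-75) = 450)
1/(p*(-2) + d) = 1/(0*(-2) + 450) = 1/(0 + 450) = 1/450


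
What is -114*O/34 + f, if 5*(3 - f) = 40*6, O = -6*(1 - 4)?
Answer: -1791/17 ≈ -105.35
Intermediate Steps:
O = 18 (O = -6*(-3) = 18)
f = -45 (f = 3 - 8*6 = 3 - ⅕*240 = 3 - 48 = -45)
-114*O/34 + f = -2052/34 - 45 = -114*9/17 - 45 = -1026/17 - 45 = -1791/17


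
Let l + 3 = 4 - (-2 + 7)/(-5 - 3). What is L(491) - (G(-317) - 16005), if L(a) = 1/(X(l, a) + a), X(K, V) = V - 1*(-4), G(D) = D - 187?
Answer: 16277875/986 ≈ 16509.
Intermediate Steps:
G(D) = -187 + D
l = 13/8 (l = -3 + (4 - (-2 + 7)/(-5 - 3)) = -3 + (4 - 5/(-8)) = -3 + (4 - 5*(-1)/8) = -3 + (4 - 1*(-5/8)) = -3 + (4 + 5/8) = -3 + 37/8 = 13/8 ≈ 1.6250)
X(K, V) = 4 + V (X(K, V) = V + 4 = 4 + V)
L(a) = 1/(4 + 2*a) (L(a) = 1/((4 + a) + a) = 1/(4 + 2*a))
L(491) - (G(-317) - 16005) = 1/(2*(2 + 491)) - ((-187 - 317) - 16005) = (½)/493 - (-504 - 16005) = (½)*(1/493) - 1*(-16509) = 1/986 + 16509 = 16277875/986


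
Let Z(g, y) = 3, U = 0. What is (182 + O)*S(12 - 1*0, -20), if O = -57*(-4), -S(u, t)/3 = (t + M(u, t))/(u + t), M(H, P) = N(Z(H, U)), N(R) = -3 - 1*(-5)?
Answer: -5535/2 ≈ -2767.5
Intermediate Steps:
N(R) = 2 (N(R) = -3 + 5 = 2)
M(H, P) = 2
S(u, t) = -3*(2 + t)/(t + u) (S(u, t) = -3*(t + 2)/(u + t) = -3*(2 + t)/(t + u))
O = 228
(182 + O)*S(12 - 1*0, -20) = (182 + 228)*(3*(-2 - 1*(-20))/(-20 + (12 - 1*0))) = 410*(3*(-2 + 20)/(-20 + (12 + 0))) = 410*(3*18/(-20 + 12)) = 410*(3*18/(-8)) = 410*(3*(-⅛)*18) = 410*(-27/4) = -5535/2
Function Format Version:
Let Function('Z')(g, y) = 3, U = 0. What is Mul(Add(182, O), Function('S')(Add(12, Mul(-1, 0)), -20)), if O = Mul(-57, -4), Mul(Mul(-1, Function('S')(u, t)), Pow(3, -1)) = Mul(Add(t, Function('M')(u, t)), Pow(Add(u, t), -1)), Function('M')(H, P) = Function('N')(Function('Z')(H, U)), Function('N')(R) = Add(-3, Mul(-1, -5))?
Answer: Rational(-5535, 2) ≈ -2767.5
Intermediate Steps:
Function('N')(R) = 2 (Function('N')(R) = Add(-3, 5) = 2)
Function('M')(H, P) = 2
Function('S')(u, t) = Mul(-3, Pow(Add(t, u), -1), Add(2, t)) (Function('S')(u, t) = Mul(-3, Mul(Add(t, 2), Pow(Add(u, t), -1))) = Mul(-3, Mul(Add(2, t), Pow(Add(t, u), -1))) = Mul(-3, Mul(Pow(Add(t, u), -1), Add(2, t))) = Mul(-3, Pow(Add(t, u), -1), Add(2, t)))
O = 228
Mul(Add(182, O), Function('S')(Add(12, Mul(-1, 0)), -20)) = Mul(Add(182, 228), Mul(3, Pow(Add(-20, Add(12, Mul(-1, 0))), -1), Add(-2, Mul(-1, -20)))) = Mul(410, Mul(3, Pow(Add(-20, Add(12, 0)), -1), Add(-2, 20))) = Mul(410, Mul(3, Pow(Add(-20, 12), -1), 18)) = Mul(410, Mul(3, Pow(-8, -1), 18)) = Mul(410, Mul(3, Rational(-1, 8), 18)) = Mul(410, Rational(-27, 4)) = Rational(-5535, 2)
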